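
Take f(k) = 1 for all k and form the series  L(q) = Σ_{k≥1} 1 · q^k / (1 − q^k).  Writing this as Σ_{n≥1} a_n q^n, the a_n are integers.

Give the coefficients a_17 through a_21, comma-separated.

2, 6, 2, 6, 4

[q^17] f(1)=1,f(17)=1 ⇒ 2
d|18:{18,9,6,3,2,1}  Σf=1+1+1+1+1+1=6
[q^19] f(19)=1,f(1)=1 ⇒ 2
n=20: 20·1 10·2 5·4 4·5 2·10 1·20  f→[1+1+1+1+1+1]=6
[q^21] f(21)=1,f(7)=1,f(3)=1,f(1)=1 ⇒ 4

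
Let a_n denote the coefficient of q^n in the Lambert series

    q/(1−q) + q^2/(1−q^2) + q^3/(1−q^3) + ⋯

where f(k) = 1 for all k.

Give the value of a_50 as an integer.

d|50:{1,2,5,10,25,50}  Σf=1+1+1+1+1+1=6

a_50 = 6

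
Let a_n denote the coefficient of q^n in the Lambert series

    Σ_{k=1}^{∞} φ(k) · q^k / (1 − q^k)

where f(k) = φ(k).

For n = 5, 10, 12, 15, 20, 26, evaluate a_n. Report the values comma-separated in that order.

d|5:{5,1}  Σφ=4+1=5
[q^10] φ(10)=4,φ(5)=4,φ(2)=1,φ(1)=1 ⇒ 10
d|12:{1,2,3,4,6,12}  Σφ=1+1+2+2+2+4=12
[q^15] φ(1)=1,φ(3)=2,φ(5)=4,φ(15)=8 ⇒ 15
q^20  k|20↦φ(k): 1:1 2:1 4:2 5:4 10:4 20:8  a_20=20
d|26:{26,13,2,1}  Σφ=12+12+1+1=26

5, 10, 12, 15, 20, 26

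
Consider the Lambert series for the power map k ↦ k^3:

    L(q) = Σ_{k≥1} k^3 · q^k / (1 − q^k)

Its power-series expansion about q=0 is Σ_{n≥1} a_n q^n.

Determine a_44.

q^44  k|44↦f(k): 1:1 2:8 4:64 11:1331 22:10648 44:85184  a_44=97236

a_44 = 97236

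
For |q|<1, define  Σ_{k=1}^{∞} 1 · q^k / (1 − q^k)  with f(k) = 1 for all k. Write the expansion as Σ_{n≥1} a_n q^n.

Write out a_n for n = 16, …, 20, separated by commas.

5, 2, 6, 2, 6

q^16  k|16↦f(k): 16:1 8:1 4:1 2:1 1:1  a_16=5
d|17:{17,1}  Σf=1+1=2
q^18  k|18↦f(k): 18:1 9:1 6:1 3:1 2:1 1:1  a_18=6
n=19: 1·19 19·1  f→[1+1]=2
[q^20] f(1)=1,f(2)=1,f(4)=1,f(5)=1,f(10)=1,f(20)=1 ⇒ 6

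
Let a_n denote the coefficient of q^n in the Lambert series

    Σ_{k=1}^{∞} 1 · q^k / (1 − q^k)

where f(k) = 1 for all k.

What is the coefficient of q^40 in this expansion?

a_40 = 8

d|40:{1,2,4,5,8,10,20,40}  Σf=1+1+1+1+1+1+1+1=8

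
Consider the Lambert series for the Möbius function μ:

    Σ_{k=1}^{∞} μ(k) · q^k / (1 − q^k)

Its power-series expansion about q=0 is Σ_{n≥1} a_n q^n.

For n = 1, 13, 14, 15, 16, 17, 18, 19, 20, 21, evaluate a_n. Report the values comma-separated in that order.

n=1: 1·1  μ→[1]=1
d|13:{13,1}  Σμ=(-1)+1=0
n=14: 14·1 7·2 2·7 1·14  μ→[1+(-1)+(-1)+1]=0
n=15: 15·1 5·3 3·5 1·15  μ→[1+(-1)+(-1)+1]=0
d|16:{1,2,4,8,16}  Σμ=1+(-1)+0+0+0=0
q^17  k|17↦μ(k): 1:1 17:-1  a_17=0
d|18:{1,2,3,6,9,18}  Σμ=1+(-1)+(-1)+1+0+0=0
[q^19] μ(1)=1,μ(19)=-1 ⇒ 0
q^20  k|20↦μ(k): 20:0 10:1 5:-1 4:0 2:-1 1:1  a_20=0
n=21: 21·1 7·3 3·7 1·21  μ→[1+(-1)+(-1)+1]=0

1, 0, 0, 0, 0, 0, 0, 0, 0, 0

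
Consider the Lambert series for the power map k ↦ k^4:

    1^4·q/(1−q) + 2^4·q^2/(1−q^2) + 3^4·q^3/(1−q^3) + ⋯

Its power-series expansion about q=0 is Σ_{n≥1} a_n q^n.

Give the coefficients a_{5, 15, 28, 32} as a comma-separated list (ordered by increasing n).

n=5: 1·5 5·1  f→[1+625]=626
[q^15] f(1)=1,f(3)=81,f(5)=625,f(15)=50625 ⇒ 51332
n=28: 1·28 2·14 4·7 7·4 14·2 28·1  f→[1+16+256+2401+38416+614656]=655746
n=32: 1·32 2·16 4·8 8·4 16·2 32·1  f→[1+16+256+4096+65536+1048576]=1118481

626, 51332, 655746, 1118481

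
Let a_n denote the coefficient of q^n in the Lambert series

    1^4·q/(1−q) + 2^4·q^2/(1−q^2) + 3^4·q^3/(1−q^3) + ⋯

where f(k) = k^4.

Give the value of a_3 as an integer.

a_3 = 82

d|3:{3,1}  Σf=81+1=82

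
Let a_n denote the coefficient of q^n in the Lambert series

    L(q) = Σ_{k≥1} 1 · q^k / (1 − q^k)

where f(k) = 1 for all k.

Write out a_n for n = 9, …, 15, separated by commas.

[q^9] f(9)=1,f(3)=1,f(1)=1 ⇒ 3
q^10  k|10↦f(k): 10:1 5:1 2:1 1:1  a_10=4
n=11: 11·1 1·11  f→[1+1]=2
n=12: 12·1 6·2 4·3 3·4 2·6 1·12  f→[1+1+1+1+1+1]=6
q^13  k|13↦f(k): 1:1 13:1  a_13=2
n=14: 14·1 7·2 2·7 1·14  f→[1+1+1+1]=4
[q^15] f(15)=1,f(5)=1,f(3)=1,f(1)=1 ⇒ 4

3, 4, 2, 6, 2, 4, 4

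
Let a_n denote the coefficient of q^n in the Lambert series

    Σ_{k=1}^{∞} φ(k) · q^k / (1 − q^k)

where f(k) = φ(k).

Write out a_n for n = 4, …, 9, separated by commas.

[q^4] φ(1)=1,φ(2)=1,φ(4)=2 ⇒ 4
[q^5] φ(5)=4,φ(1)=1 ⇒ 5
d|6:{6,3,2,1}  Σφ=2+2+1+1=6
[q^7] φ(1)=1,φ(7)=6 ⇒ 7
[q^8] φ(8)=4,φ(4)=2,φ(2)=1,φ(1)=1 ⇒ 8
d|9:{1,3,9}  Σφ=1+2+6=9

4, 5, 6, 7, 8, 9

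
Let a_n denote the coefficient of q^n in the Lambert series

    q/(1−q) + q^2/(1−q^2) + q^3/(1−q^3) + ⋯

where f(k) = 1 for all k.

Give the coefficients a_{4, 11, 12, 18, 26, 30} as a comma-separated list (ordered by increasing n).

3, 2, 6, 6, 4, 8

d|4:{4,2,1}  Σf=1+1+1=3
d|11:{11,1}  Σf=1+1=2
q^12  k|12↦f(k): 1:1 2:1 3:1 4:1 6:1 12:1  a_12=6
d|18:{1,2,3,6,9,18}  Σf=1+1+1+1+1+1=6
[q^26] f(1)=1,f(2)=1,f(13)=1,f(26)=1 ⇒ 4
d|30:{30,15,10,6,5,3,2,1}  Σf=1+1+1+1+1+1+1+1=8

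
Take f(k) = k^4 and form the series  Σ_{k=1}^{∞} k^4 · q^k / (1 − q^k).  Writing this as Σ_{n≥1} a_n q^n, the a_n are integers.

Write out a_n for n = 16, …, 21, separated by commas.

69905, 83522, 112931, 130322, 170898, 196964

q^16  k|16↦f(k): 1:1 2:16 4:256 8:4096 16:65536  a_16=69905
d|17:{1,17}  Σf=1+83521=83522
[q^18] f(18)=104976,f(9)=6561,f(6)=1296,f(3)=81,f(2)=16,f(1)=1 ⇒ 112931
[q^19] f(19)=130321,f(1)=1 ⇒ 130322
q^20  k|20↦f(k): 20:160000 10:10000 5:625 4:256 2:16 1:1  a_20=170898
[q^21] f(21)=194481,f(7)=2401,f(3)=81,f(1)=1 ⇒ 196964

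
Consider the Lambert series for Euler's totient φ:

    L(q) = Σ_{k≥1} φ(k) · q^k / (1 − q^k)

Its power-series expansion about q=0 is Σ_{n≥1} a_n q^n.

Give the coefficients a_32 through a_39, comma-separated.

d|32:{1,2,4,8,16,32}  Σφ=1+1+2+4+8+16=32
d|33:{1,3,11,33}  Σφ=1+2+10+20=33
d|34:{34,17,2,1}  Σφ=16+16+1+1=34
[q^35] φ(1)=1,φ(5)=4,φ(7)=6,φ(35)=24 ⇒ 35
d|36:{36,18,12,9,6,4,3,2,1}  Σφ=12+6+4+6+2+2+2+1+1=36
d|37:{1,37}  Σφ=1+36=37
[q^38] φ(1)=1,φ(2)=1,φ(19)=18,φ(38)=18 ⇒ 38
n=39: 1·39 3·13 13·3 39·1  φ→[1+2+12+24]=39

32, 33, 34, 35, 36, 37, 38, 39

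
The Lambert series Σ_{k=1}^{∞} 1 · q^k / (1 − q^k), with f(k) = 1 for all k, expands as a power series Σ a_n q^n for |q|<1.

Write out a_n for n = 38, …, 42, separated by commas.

n=38: 38·1 19·2 2·19 1·38  f→[1+1+1+1]=4
n=39: 1·39 3·13 13·3 39·1  f→[1+1+1+1]=4
[q^40] f(40)=1,f(20)=1,f(10)=1,f(8)=1,f(5)=1,f(4)=1,f(2)=1,f(1)=1 ⇒ 8
d|41:{1,41}  Σf=1+1=2
[q^42] f(42)=1,f(21)=1,f(14)=1,f(7)=1,f(6)=1,f(3)=1,f(2)=1,f(1)=1 ⇒ 8

4, 4, 8, 2, 8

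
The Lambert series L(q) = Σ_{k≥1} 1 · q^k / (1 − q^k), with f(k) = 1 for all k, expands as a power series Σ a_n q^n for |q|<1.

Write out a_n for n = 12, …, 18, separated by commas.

n=12: 12·1 6·2 4·3 3·4 2·6 1·12  f→[1+1+1+1+1+1]=6
[q^13] f(1)=1,f(13)=1 ⇒ 2
[q^14] f(1)=1,f(2)=1,f(7)=1,f(14)=1 ⇒ 4
[q^15] f(1)=1,f(3)=1,f(5)=1,f(15)=1 ⇒ 4
d|16:{1,2,4,8,16}  Σf=1+1+1+1+1=5
d|17:{17,1}  Σf=1+1=2
[q^18] f(1)=1,f(2)=1,f(3)=1,f(6)=1,f(9)=1,f(18)=1 ⇒ 6

6, 2, 4, 4, 5, 2, 6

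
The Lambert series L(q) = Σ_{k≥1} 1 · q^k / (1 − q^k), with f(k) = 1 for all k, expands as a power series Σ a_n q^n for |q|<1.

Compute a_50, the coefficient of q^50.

d|50:{1,2,5,10,25,50}  Σf=1+1+1+1+1+1=6

a_50 = 6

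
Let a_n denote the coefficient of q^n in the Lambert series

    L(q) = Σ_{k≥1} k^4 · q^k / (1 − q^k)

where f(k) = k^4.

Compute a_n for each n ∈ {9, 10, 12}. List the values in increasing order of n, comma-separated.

6643, 10642, 22386

[q^9] f(1)=1,f(3)=81,f(9)=6561 ⇒ 6643
[q^10] f(1)=1,f(2)=16,f(5)=625,f(10)=10000 ⇒ 10642
d|12:{12,6,4,3,2,1}  Σf=20736+1296+256+81+16+1=22386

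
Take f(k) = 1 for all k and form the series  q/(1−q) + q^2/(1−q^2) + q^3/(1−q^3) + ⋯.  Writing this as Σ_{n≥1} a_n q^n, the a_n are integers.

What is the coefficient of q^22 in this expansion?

d|22:{1,2,11,22}  Σf=1+1+1+1=4

a_22 = 4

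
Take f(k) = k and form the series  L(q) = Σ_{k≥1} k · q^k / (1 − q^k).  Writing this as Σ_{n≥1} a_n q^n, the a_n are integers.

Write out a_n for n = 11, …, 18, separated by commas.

[q^11] f(11)=11,f(1)=1 ⇒ 12
q^12  k|12↦f(k): 1:1 2:2 3:3 4:4 6:6 12:12  a_12=28
n=13: 13·1 1·13  f→[13+1]=14
q^14  k|14↦f(k): 14:14 7:7 2:2 1:1  a_14=24
[q^15] f(1)=1,f(3)=3,f(5)=5,f(15)=15 ⇒ 24
[q^16] f(1)=1,f(2)=2,f(4)=4,f(8)=8,f(16)=16 ⇒ 31
q^17  k|17↦f(k): 17:17 1:1  a_17=18
q^18  k|18↦f(k): 18:18 9:9 6:6 3:3 2:2 1:1  a_18=39

12, 28, 14, 24, 24, 31, 18, 39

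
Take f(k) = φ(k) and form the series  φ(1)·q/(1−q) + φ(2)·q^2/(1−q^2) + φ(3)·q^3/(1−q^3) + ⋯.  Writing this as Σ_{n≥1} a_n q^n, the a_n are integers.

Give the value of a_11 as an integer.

q^11  k|11↦φ(k): 11:10 1:1  a_11=11

a_11 = 11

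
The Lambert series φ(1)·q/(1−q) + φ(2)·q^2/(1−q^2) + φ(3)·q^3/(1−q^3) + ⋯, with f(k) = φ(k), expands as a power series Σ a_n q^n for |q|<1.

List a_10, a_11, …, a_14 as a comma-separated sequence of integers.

q^10  k|10↦φ(k): 10:4 5:4 2:1 1:1  a_10=10
q^11  k|11↦φ(k): 1:1 11:10  a_11=11
d|12:{12,6,4,3,2,1}  Σφ=4+2+2+2+1+1=12
d|13:{1,13}  Σφ=1+12=13
q^14  k|14↦φ(k): 1:1 2:1 7:6 14:6  a_14=14

10, 11, 12, 13, 14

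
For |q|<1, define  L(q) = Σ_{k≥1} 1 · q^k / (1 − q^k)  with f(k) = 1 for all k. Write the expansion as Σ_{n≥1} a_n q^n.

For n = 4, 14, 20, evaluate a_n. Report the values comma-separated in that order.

n=4: 4·1 2·2 1·4  f→[1+1+1]=3
d|14:{1,2,7,14}  Σf=1+1+1+1=4
d|20:{20,10,5,4,2,1}  Σf=1+1+1+1+1+1=6

3, 4, 6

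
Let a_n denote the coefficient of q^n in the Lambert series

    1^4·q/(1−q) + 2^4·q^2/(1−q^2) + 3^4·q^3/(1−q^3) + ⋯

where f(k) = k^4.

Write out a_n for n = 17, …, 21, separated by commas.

83522, 112931, 130322, 170898, 196964

n=17: 17·1 1·17  f→[83521+1]=83522
q^18  k|18↦f(k): 1:1 2:16 3:81 6:1296 9:6561 18:104976  a_18=112931
n=19: 19·1 1·19  f→[130321+1]=130322
n=20: 20·1 10·2 5·4 4·5 2·10 1·20  f→[160000+10000+625+256+16+1]=170898
q^21  k|21↦f(k): 1:1 3:81 7:2401 21:194481  a_21=196964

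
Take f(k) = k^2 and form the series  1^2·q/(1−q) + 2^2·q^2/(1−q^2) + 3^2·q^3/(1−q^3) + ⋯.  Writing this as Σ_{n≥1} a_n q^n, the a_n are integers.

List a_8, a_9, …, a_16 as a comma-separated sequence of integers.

q^8  k|8↦f(k): 8:64 4:16 2:4 1:1  a_8=85
[q^9] f(9)=81,f(3)=9,f(1)=1 ⇒ 91
[q^10] f(10)=100,f(5)=25,f(2)=4,f(1)=1 ⇒ 130
d|11:{11,1}  Σf=121+1=122
[q^12] f(12)=144,f(6)=36,f(4)=16,f(3)=9,f(2)=4,f(1)=1 ⇒ 210
n=13: 1·13 13·1  f→[1+169]=170
q^14  k|14↦f(k): 1:1 2:4 7:49 14:196  a_14=250
[q^15] f(15)=225,f(5)=25,f(3)=9,f(1)=1 ⇒ 260
d|16:{1,2,4,8,16}  Σf=1+4+16+64+256=341

85, 91, 130, 122, 210, 170, 250, 260, 341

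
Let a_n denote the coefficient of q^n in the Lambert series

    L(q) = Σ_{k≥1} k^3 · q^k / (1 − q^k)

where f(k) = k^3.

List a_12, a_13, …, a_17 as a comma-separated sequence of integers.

2044, 2198, 3096, 3528, 4681, 4914

n=12: 12·1 6·2 4·3 3·4 2·6 1·12  f→[1728+216+64+27+8+1]=2044
n=13: 1·13 13·1  f→[1+2197]=2198
d|14:{14,7,2,1}  Σf=2744+343+8+1=3096
n=15: 1·15 3·5 5·3 15·1  f→[1+27+125+3375]=3528
q^16  k|16↦f(k): 1:1 2:8 4:64 8:512 16:4096  a_16=4681
d|17:{17,1}  Σf=4913+1=4914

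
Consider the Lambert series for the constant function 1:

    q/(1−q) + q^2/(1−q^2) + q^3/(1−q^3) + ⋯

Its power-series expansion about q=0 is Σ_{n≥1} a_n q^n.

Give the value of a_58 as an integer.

a_58 = 4

q^58  k|58↦f(k): 58:1 29:1 2:1 1:1  a_58=4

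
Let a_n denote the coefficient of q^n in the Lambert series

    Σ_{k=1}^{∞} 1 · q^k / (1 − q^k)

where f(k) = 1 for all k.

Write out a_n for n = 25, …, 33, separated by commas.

3, 4, 4, 6, 2, 8, 2, 6, 4

n=25: 25·1 5·5 1·25  f→[1+1+1]=3
d|26:{26,13,2,1}  Σf=1+1+1+1=4
q^27  k|27↦f(k): 1:1 3:1 9:1 27:1  a_27=4
n=28: 28·1 14·2 7·4 4·7 2·14 1·28  f→[1+1+1+1+1+1]=6
d|29:{1,29}  Σf=1+1=2
n=30: 1·30 2·15 3·10 5·6 6·5 10·3 15·2 30·1  f→[1+1+1+1+1+1+1+1]=8
n=31: 31·1 1·31  f→[1+1]=2
[q^32] f(32)=1,f(16)=1,f(8)=1,f(4)=1,f(2)=1,f(1)=1 ⇒ 6
q^33  k|33↦f(k): 1:1 3:1 11:1 33:1  a_33=4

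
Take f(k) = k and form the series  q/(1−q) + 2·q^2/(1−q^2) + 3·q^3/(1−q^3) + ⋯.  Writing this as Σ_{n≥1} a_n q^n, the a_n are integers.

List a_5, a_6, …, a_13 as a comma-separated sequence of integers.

q^5  k|5↦f(k): 1:1 5:5  a_5=6
d|6:{6,3,2,1}  Σf=6+3+2+1=12
[q^7] f(1)=1,f(7)=7 ⇒ 8
q^8  k|8↦f(k): 1:1 2:2 4:4 8:8  a_8=15
n=9: 1·9 3·3 9·1  f→[1+3+9]=13
d|10:{1,2,5,10}  Σf=1+2+5+10=18
q^11  k|11↦f(k): 1:1 11:11  a_11=12
n=12: 1·12 2·6 3·4 4·3 6·2 12·1  f→[1+2+3+4+6+12]=28
n=13: 1·13 13·1  f→[1+13]=14

6, 12, 8, 15, 13, 18, 12, 28, 14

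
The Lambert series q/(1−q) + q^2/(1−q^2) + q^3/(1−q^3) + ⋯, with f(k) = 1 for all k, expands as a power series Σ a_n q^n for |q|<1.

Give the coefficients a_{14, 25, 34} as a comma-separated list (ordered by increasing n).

4, 3, 4

d|14:{1,2,7,14}  Σf=1+1+1+1=4
n=25: 1·25 5·5 25·1  f→[1+1+1]=3
n=34: 34·1 17·2 2·17 1·34  f→[1+1+1+1]=4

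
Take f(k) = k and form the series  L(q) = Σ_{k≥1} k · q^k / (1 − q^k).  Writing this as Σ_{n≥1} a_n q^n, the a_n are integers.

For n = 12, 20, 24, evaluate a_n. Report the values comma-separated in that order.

28, 42, 60

n=12: 1·12 2·6 3·4 4·3 6·2 12·1  f→[1+2+3+4+6+12]=28
n=20: 1·20 2·10 4·5 5·4 10·2 20·1  f→[1+2+4+5+10+20]=42
q^24  k|24↦f(k): 1:1 2:2 3:3 4:4 6:6 8:8 12:12 24:24  a_24=60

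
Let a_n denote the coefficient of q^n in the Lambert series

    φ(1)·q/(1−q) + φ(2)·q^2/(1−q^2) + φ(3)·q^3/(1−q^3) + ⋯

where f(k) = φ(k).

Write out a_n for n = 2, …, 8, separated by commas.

[q^2] φ(2)=1,φ(1)=1 ⇒ 2
n=3: 1·3 3·1  φ→[1+2]=3
d|4:{1,2,4}  Σφ=1+1+2=4
[q^5] φ(5)=4,φ(1)=1 ⇒ 5
d|6:{1,2,3,6}  Σφ=1+1+2+2=6
q^7  k|7↦φ(k): 7:6 1:1  a_7=7
q^8  k|8↦φ(k): 8:4 4:2 2:1 1:1  a_8=8

2, 3, 4, 5, 6, 7, 8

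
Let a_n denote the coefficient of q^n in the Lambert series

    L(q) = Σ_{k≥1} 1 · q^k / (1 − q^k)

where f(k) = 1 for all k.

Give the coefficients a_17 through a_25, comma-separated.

[q^17] f(1)=1,f(17)=1 ⇒ 2
n=18: 18·1 9·2 6·3 3·6 2·9 1·18  f→[1+1+1+1+1+1]=6
d|19:{1,19}  Σf=1+1=2
n=20: 20·1 10·2 5·4 4·5 2·10 1·20  f→[1+1+1+1+1+1]=6
[q^21] f(1)=1,f(3)=1,f(7)=1,f(21)=1 ⇒ 4
d|22:{1,2,11,22}  Σf=1+1+1+1=4
q^23  k|23↦f(k): 23:1 1:1  a_23=2
d|24:{24,12,8,6,4,3,2,1}  Σf=1+1+1+1+1+1+1+1=8
n=25: 25·1 5·5 1·25  f→[1+1+1]=3

2, 6, 2, 6, 4, 4, 2, 8, 3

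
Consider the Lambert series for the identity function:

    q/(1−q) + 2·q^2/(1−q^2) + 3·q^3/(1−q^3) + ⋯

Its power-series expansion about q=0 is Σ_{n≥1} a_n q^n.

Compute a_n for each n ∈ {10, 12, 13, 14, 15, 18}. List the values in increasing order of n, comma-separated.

n=10: 10·1 5·2 2·5 1·10  f→[10+5+2+1]=18
q^12  k|12↦f(k): 12:12 6:6 4:4 3:3 2:2 1:1  a_12=28
[q^13] f(13)=13,f(1)=1 ⇒ 14
[q^14] f(14)=14,f(7)=7,f(2)=2,f(1)=1 ⇒ 24
d|15:{1,3,5,15}  Σf=1+3+5+15=24
n=18: 18·1 9·2 6·3 3·6 2·9 1·18  f→[18+9+6+3+2+1]=39

18, 28, 14, 24, 24, 39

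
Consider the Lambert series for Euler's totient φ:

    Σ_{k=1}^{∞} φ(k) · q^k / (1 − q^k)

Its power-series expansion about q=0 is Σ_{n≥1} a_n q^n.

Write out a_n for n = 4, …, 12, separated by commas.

d|4:{4,2,1}  Σφ=2+1+1=4
[q^5] φ(5)=4,φ(1)=1 ⇒ 5
[q^6] φ(1)=1,φ(2)=1,φ(3)=2,φ(6)=2 ⇒ 6
n=7: 1·7 7·1  φ→[1+6]=7
q^8  k|8↦φ(k): 8:4 4:2 2:1 1:1  a_8=8
q^9  k|9↦φ(k): 9:6 3:2 1:1  a_9=9
d|10:{1,2,5,10}  Σφ=1+1+4+4=10
d|11:{11,1}  Σφ=10+1=11
n=12: 1·12 2·6 3·4 4·3 6·2 12·1  φ→[1+1+2+2+2+4]=12

4, 5, 6, 7, 8, 9, 10, 11, 12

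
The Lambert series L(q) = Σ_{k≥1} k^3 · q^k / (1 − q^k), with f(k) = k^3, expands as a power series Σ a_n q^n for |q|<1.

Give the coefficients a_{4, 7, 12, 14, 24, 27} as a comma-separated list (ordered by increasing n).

[q^4] f(1)=1,f(2)=8,f(4)=64 ⇒ 73
n=7: 7·1 1·7  f→[343+1]=344
q^12  k|12↦f(k): 1:1 2:8 3:27 4:64 6:216 12:1728  a_12=2044
d|14:{1,2,7,14}  Σf=1+8+343+2744=3096
[q^24] f(24)=13824,f(12)=1728,f(8)=512,f(6)=216,f(4)=64,f(3)=27,f(2)=8,f(1)=1 ⇒ 16380
d|27:{1,3,9,27}  Σf=1+27+729+19683=20440

73, 344, 2044, 3096, 16380, 20440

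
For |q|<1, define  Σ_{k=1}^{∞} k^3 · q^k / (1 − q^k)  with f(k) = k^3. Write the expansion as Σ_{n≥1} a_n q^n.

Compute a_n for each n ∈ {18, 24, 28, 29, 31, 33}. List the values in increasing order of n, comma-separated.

q^18  k|18↦f(k): 18:5832 9:729 6:216 3:27 2:8 1:1  a_18=6813
d|24:{24,12,8,6,4,3,2,1}  Σf=13824+1728+512+216+64+27+8+1=16380
[q^28] f(28)=21952,f(14)=2744,f(7)=343,f(4)=64,f(2)=8,f(1)=1 ⇒ 25112
n=29: 1·29 29·1  f→[1+24389]=24390
d|31:{31,1}  Σf=29791+1=29792
n=33: 1·33 3·11 11·3 33·1  f→[1+27+1331+35937]=37296

6813, 16380, 25112, 24390, 29792, 37296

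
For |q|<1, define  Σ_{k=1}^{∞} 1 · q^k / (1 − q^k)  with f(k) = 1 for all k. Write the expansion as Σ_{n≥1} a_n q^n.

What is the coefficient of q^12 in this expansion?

a_12 = 6

n=12: 1·12 2·6 3·4 4·3 6·2 12·1  f→[1+1+1+1+1+1]=6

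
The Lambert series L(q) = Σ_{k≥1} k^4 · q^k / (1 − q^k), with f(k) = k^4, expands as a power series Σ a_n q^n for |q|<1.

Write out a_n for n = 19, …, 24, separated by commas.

d|19:{19,1}  Σf=130321+1=130322
q^20  k|20↦f(k): 20:160000 10:10000 5:625 4:256 2:16 1:1  a_20=170898
d|21:{1,3,7,21}  Σf=1+81+2401+194481=196964
q^22  k|22↦f(k): 1:1 2:16 11:14641 22:234256  a_22=248914
q^23  k|23↦f(k): 1:1 23:279841  a_23=279842
[q^24] f(24)=331776,f(12)=20736,f(8)=4096,f(6)=1296,f(4)=256,f(3)=81,f(2)=16,f(1)=1 ⇒ 358258

130322, 170898, 196964, 248914, 279842, 358258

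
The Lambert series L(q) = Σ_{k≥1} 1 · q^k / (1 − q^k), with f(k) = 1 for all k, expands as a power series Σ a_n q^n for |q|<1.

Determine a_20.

a_20 = 6

q^20  k|20↦f(k): 1:1 2:1 4:1 5:1 10:1 20:1  a_20=6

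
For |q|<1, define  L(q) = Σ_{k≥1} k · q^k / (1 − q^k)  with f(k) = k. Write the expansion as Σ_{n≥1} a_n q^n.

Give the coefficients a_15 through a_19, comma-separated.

d|15:{15,5,3,1}  Σf=15+5+3+1=24
q^16  k|16↦f(k): 1:1 2:2 4:4 8:8 16:16  a_16=31
n=17: 1·17 17·1  f→[1+17]=18
q^18  k|18↦f(k): 1:1 2:2 3:3 6:6 9:9 18:18  a_18=39
q^19  k|19↦f(k): 1:1 19:19  a_19=20

24, 31, 18, 39, 20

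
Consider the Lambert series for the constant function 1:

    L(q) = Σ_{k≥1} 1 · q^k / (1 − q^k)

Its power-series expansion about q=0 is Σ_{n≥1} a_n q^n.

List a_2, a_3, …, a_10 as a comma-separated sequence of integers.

d|2:{1,2}  Σf=1+1=2
[q^3] f(1)=1,f(3)=1 ⇒ 2
n=4: 4·1 2·2 1·4  f→[1+1+1]=3
n=5: 1·5 5·1  f→[1+1]=2
[q^6] f(1)=1,f(2)=1,f(3)=1,f(6)=1 ⇒ 4
q^7  k|7↦f(k): 1:1 7:1  a_7=2
n=8: 8·1 4·2 2·4 1·8  f→[1+1+1+1]=4
d|9:{9,3,1}  Σf=1+1+1=3
[q^10] f(10)=1,f(5)=1,f(2)=1,f(1)=1 ⇒ 4

2, 2, 3, 2, 4, 2, 4, 3, 4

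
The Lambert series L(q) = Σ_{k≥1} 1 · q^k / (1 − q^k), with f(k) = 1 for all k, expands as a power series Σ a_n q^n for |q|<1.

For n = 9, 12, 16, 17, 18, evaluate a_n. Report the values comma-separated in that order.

d|9:{1,3,9}  Σf=1+1+1=3
q^12  k|12↦f(k): 12:1 6:1 4:1 3:1 2:1 1:1  a_12=6
q^16  k|16↦f(k): 16:1 8:1 4:1 2:1 1:1  a_16=5
[q^17] f(17)=1,f(1)=1 ⇒ 2
[q^18] f(18)=1,f(9)=1,f(6)=1,f(3)=1,f(2)=1,f(1)=1 ⇒ 6

3, 6, 5, 2, 6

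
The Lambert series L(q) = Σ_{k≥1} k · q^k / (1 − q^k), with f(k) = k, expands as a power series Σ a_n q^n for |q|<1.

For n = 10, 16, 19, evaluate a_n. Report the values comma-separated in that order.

18, 31, 20

n=10: 1·10 2·5 5·2 10·1  f→[1+2+5+10]=18
q^16  k|16↦f(k): 1:1 2:2 4:4 8:8 16:16  a_16=31
n=19: 19·1 1·19  f→[19+1]=20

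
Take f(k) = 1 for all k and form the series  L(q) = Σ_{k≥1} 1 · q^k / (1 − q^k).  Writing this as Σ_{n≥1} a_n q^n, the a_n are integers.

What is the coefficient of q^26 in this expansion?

[q^26] f(1)=1,f(2)=1,f(13)=1,f(26)=1 ⇒ 4

a_26 = 4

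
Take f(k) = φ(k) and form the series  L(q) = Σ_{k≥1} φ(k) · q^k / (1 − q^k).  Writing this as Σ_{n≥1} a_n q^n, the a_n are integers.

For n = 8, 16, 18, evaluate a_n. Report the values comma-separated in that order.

n=8: 1·8 2·4 4·2 8·1  φ→[1+1+2+4]=8
q^16  k|16↦φ(k): 16:8 8:4 4:2 2:1 1:1  a_16=16
n=18: 18·1 9·2 6·3 3·6 2·9 1·18  φ→[6+6+2+2+1+1]=18

8, 16, 18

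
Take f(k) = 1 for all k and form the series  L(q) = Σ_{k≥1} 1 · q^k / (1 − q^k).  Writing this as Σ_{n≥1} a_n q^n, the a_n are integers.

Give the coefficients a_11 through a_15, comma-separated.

2, 6, 2, 4, 4

q^11  k|11↦f(k): 11:1 1:1  a_11=2
[q^12] f(1)=1,f(2)=1,f(3)=1,f(4)=1,f(6)=1,f(12)=1 ⇒ 6
q^13  k|13↦f(k): 13:1 1:1  a_13=2
d|14:{1,2,7,14}  Σf=1+1+1+1=4
q^15  k|15↦f(k): 1:1 3:1 5:1 15:1  a_15=4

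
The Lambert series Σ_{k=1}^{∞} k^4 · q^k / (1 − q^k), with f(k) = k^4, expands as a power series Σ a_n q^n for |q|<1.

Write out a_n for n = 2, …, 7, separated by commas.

q^2  k|2↦f(k): 2:16 1:1  a_2=17
q^3  k|3↦f(k): 1:1 3:81  a_3=82
d|4:{4,2,1}  Σf=256+16+1=273
d|5:{5,1}  Σf=625+1=626
q^6  k|6↦f(k): 1:1 2:16 3:81 6:1296  a_6=1394
n=7: 7·1 1·7  f→[2401+1]=2402

17, 82, 273, 626, 1394, 2402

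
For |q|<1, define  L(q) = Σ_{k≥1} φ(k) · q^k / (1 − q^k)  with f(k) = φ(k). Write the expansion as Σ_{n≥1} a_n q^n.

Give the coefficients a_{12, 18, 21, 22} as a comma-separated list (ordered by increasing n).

d|12:{12,6,4,3,2,1}  Σφ=4+2+2+2+1+1=12
d|18:{18,9,6,3,2,1}  Σφ=6+6+2+2+1+1=18
[q^21] φ(1)=1,φ(3)=2,φ(7)=6,φ(21)=12 ⇒ 21
d|22:{1,2,11,22}  Σφ=1+1+10+10=22

12, 18, 21, 22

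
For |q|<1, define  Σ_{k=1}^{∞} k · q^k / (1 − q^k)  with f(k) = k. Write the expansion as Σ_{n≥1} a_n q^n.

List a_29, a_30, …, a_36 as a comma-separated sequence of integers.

30, 72, 32, 63, 48, 54, 48, 91

q^29  k|29↦f(k): 29:29 1:1  a_29=30
d|30:{1,2,3,5,6,10,15,30}  Σf=1+2+3+5+6+10+15+30=72
n=31: 1·31 31·1  f→[1+31]=32
q^32  k|32↦f(k): 32:32 16:16 8:8 4:4 2:2 1:1  a_32=63
n=33: 1·33 3·11 11·3 33·1  f→[1+3+11+33]=48
d|34:{1,2,17,34}  Σf=1+2+17+34=54
n=35: 35·1 7·5 5·7 1·35  f→[35+7+5+1]=48
d|36:{1,2,3,4,6,9,12,18,36}  Σf=1+2+3+4+6+9+12+18+36=91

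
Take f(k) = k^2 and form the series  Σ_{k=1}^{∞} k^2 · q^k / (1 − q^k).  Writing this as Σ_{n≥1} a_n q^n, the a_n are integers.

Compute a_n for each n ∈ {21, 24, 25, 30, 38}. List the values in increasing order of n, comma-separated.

q^21  k|21↦f(k): 1:1 3:9 7:49 21:441  a_21=500
q^24  k|24↦f(k): 1:1 2:4 3:9 4:16 6:36 8:64 12:144 24:576  a_24=850
d|25:{25,5,1}  Σf=625+25+1=651
q^30  k|30↦f(k): 30:900 15:225 10:100 6:36 5:25 3:9 2:4 1:1  a_30=1300
d|38:{38,19,2,1}  Σf=1444+361+4+1=1810

500, 850, 651, 1300, 1810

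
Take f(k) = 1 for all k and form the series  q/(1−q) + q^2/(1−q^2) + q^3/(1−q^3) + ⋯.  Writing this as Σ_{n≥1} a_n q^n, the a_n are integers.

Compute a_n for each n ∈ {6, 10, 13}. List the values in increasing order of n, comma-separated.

d|6:{6,3,2,1}  Σf=1+1+1+1=4
d|10:{1,2,5,10}  Σf=1+1+1+1=4
n=13: 1·13 13·1  f→[1+1]=2

4, 4, 2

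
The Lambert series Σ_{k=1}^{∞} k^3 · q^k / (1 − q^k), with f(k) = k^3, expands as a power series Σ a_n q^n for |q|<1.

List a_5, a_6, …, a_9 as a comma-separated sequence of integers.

126, 252, 344, 585, 757

d|5:{5,1}  Σf=125+1=126
q^6  k|6↦f(k): 1:1 2:8 3:27 6:216  a_6=252
[q^7] f(1)=1,f(7)=343 ⇒ 344
[q^8] f(1)=1,f(2)=8,f(4)=64,f(8)=512 ⇒ 585
n=9: 1·9 3·3 9·1  f→[1+27+729]=757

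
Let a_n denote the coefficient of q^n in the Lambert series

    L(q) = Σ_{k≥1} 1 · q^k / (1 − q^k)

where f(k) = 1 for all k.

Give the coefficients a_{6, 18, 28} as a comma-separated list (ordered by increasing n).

4, 6, 6

[q^6] f(1)=1,f(2)=1,f(3)=1,f(6)=1 ⇒ 4
n=18: 18·1 9·2 6·3 3·6 2·9 1·18  f→[1+1+1+1+1+1]=6
d|28:{28,14,7,4,2,1}  Σf=1+1+1+1+1+1=6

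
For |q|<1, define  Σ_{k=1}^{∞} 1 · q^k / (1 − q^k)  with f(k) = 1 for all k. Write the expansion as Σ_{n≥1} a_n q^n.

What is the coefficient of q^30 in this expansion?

[q^30] f(30)=1,f(15)=1,f(10)=1,f(6)=1,f(5)=1,f(3)=1,f(2)=1,f(1)=1 ⇒ 8

a_30 = 8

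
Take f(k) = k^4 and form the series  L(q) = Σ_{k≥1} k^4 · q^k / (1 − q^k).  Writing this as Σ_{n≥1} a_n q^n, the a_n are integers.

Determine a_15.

a_15 = 51332

q^15  k|15↦f(k): 1:1 3:81 5:625 15:50625  a_15=51332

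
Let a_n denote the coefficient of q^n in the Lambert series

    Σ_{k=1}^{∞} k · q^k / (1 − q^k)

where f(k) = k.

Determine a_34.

a_34 = 54

d|34:{1,2,17,34}  Σf=1+2+17+34=54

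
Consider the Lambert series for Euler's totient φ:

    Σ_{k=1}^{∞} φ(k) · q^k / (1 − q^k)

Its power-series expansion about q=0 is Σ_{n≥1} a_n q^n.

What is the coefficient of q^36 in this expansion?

[q^36] φ(36)=12,φ(18)=6,φ(12)=4,φ(9)=6,φ(6)=2,φ(4)=2,φ(3)=2,φ(2)=1,φ(1)=1 ⇒ 36

a_36 = 36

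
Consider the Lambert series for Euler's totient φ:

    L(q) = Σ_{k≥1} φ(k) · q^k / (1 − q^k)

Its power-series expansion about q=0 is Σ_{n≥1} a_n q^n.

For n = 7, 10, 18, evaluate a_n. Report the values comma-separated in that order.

n=7: 1·7 7·1  φ→[1+6]=7
q^10  k|10↦φ(k): 10:4 5:4 2:1 1:1  a_10=10
n=18: 18·1 9·2 6·3 3·6 2·9 1·18  φ→[6+6+2+2+1+1]=18

7, 10, 18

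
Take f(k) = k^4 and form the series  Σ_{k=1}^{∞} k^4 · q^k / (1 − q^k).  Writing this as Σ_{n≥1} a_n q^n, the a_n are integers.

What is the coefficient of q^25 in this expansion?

a_25 = 391251

[q^25] f(1)=1,f(5)=625,f(25)=390625 ⇒ 391251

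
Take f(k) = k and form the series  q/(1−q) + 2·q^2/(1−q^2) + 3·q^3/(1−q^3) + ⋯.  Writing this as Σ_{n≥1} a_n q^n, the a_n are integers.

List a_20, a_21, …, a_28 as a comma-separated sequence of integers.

n=20: 20·1 10·2 5·4 4·5 2·10 1·20  f→[20+10+5+4+2+1]=42
[q^21] f(21)=21,f(7)=7,f(3)=3,f(1)=1 ⇒ 32
q^22  k|22↦f(k): 1:1 2:2 11:11 22:22  a_22=36
n=23: 23·1 1·23  f→[23+1]=24
q^24  k|24↦f(k): 24:24 12:12 8:8 6:6 4:4 3:3 2:2 1:1  a_24=60
q^25  k|25↦f(k): 1:1 5:5 25:25  a_25=31
[q^26] f(1)=1,f(2)=2,f(13)=13,f(26)=26 ⇒ 42
q^27  k|27↦f(k): 27:27 9:9 3:3 1:1  a_27=40
n=28: 1·28 2·14 4·7 7·4 14·2 28·1  f→[1+2+4+7+14+28]=56

42, 32, 36, 24, 60, 31, 42, 40, 56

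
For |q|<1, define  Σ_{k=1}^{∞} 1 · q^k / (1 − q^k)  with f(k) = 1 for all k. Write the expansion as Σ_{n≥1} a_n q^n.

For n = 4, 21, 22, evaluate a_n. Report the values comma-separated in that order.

[q^4] f(1)=1,f(2)=1,f(4)=1 ⇒ 3
[q^21] f(1)=1,f(3)=1,f(7)=1,f(21)=1 ⇒ 4
[q^22] f(22)=1,f(11)=1,f(2)=1,f(1)=1 ⇒ 4

3, 4, 4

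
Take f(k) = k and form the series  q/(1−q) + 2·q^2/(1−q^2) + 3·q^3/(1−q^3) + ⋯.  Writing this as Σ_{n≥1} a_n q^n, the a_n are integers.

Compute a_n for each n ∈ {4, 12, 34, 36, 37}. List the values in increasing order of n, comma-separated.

7, 28, 54, 91, 38

n=4: 4·1 2·2 1·4  f→[4+2+1]=7
d|12:{1,2,3,4,6,12}  Σf=1+2+3+4+6+12=28
d|34:{1,2,17,34}  Σf=1+2+17+34=54
n=36: 36·1 18·2 12·3 9·4 6·6 4·9 3·12 2·18 1·36  f→[36+18+12+9+6+4+3+2+1]=91
q^37  k|37↦f(k): 1:1 37:37  a_37=38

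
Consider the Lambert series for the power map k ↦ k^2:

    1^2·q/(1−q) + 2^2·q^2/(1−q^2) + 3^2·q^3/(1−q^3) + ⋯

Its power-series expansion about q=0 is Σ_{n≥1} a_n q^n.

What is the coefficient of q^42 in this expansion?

a_42 = 2500

[q^42] f(42)=1764,f(21)=441,f(14)=196,f(7)=49,f(6)=36,f(3)=9,f(2)=4,f(1)=1 ⇒ 2500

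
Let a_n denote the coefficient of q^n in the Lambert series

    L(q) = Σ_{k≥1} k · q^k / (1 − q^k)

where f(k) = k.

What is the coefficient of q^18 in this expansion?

d|18:{1,2,3,6,9,18}  Σf=1+2+3+6+9+18=39

a_18 = 39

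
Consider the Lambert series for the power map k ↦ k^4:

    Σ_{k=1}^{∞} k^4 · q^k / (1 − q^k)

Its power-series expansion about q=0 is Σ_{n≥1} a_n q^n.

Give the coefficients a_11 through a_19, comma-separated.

q^11  k|11↦f(k): 1:1 11:14641  a_11=14642
d|12:{12,6,4,3,2,1}  Σf=20736+1296+256+81+16+1=22386
q^13  k|13↦f(k): 1:1 13:28561  a_13=28562
q^14  k|14↦f(k): 1:1 2:16 7:2401 14:38416  a_14=40834
q^15  k|15↦f(k): 1:1 3:81 5:625 15:50625  a_15=51332
q^16  k|16↦f(k): 16:65536 8:4096 4:256 2:16 1:1  a_16=69905
d|17:{17,1}  Σf=83521+1=83522
n=18: 18·1 9·2 6·3 3·6 2·9 1·18  f→[104976+6561+1296+81+16+1]=112931
n=19: 19·1 1·19  f→[130321+1]=130322

14642, 22386, 28562, 40834, 51332, 69905, 83522, 112931, 130322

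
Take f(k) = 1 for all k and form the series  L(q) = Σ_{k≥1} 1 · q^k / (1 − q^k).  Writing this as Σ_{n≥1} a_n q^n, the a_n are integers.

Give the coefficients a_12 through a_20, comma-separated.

6, 2, 4, 4, 5, 2, 6, 2, 6

n=12: 12·1 6·2 4·3 3·4 2·6 1·12  f→[1+1+1+1+1+1]=6
q^13  k|13↦f(k): 1:1 13:1  a_13=2
[q^14] f(1)=1,f(2)=1,f(7)=1,f(14)=1 ⇒ 4
q^15  k|15↦f(k): 1:1 3:1 5:1 15:1  a_15=4
d|16:{16,8,4,2,1}  Σf=1+1+1+1+1=5
n=17: 17·1 1·17  f→[1+1]=2
[q^18] f(18)=1,f(9)=1,f(6)=1,f(3)=1,f(2)=1,f(1)=1 ⇒ 6
d|19:{19,1}  Σf=1+1=2
[q^20] f(1)=1,f(2)=1,f(4)=1,f(5)=1,f(10)=1,f(20)=1 ⇒ 6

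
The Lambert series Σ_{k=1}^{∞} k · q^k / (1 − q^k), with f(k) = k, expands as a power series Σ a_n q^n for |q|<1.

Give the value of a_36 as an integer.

a_36 = 91

d|36:{36,18,12,9,6,4,3,2,1}  Σf=36+18+12+9+6+4+3+2+1=91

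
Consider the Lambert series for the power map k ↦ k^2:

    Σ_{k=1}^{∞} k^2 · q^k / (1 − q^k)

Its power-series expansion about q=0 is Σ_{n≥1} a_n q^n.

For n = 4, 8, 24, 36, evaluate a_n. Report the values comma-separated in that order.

21, 85, 850, 1911

[q^4] f(1)=1,f(2)=4,f(4)=16 ⇒ 21
d|8:{8,4,2,1}  Σf=64+16+4+1=85
[q^24] f(24)=576,f(12)=144,f(8)=64,f(6)=36,f(4)=16,f(3)=9,f(2)=4,f(1)=1 ⇒ 850
[q^36] f(1)=1,f(2)=4,f(3)=9,f(4)=16,f(6)=36,f(9)=81,f(12)=144,f(18)=324,f(36)=1296 ⇒ 1911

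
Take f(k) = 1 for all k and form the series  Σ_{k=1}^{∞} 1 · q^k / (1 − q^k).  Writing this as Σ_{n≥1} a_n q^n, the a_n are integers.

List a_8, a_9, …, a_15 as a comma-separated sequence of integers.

4, 3, 4, 2, 6, 2, 4, 4

d|8:{8,4,2,1}  Σf=1+1+1+1=4
n=9: 9·1 3·3 1·9  f→[1+1+1]=3
q^10  k|10↦f(k): 10:1 5:1 2:1 1:1  a_10=4
q^11  k|11↦f(k): 1:1 11:1  a_11=2
q^12  k|12↦f(k): 12:1 6:1 4:1 3:1 2:1 1:1  a_12=6
n=13: 13·1 1·13  f→[1+1]=2
n=14: 1·14 2·7 7·2 14·1  f→[1+1+1+1]=4
n=15: 1·15 3·5 5·3 15·1  f→[1+1+1+1]=4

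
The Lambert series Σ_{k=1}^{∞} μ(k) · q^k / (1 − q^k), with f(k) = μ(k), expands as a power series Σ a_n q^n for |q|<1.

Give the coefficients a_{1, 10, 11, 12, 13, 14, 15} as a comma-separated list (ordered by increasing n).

1, 0, 0, 0, 0, 0, 0

[q^1] μ(1)=1 ⇒ 1
q^10  k|10↦μ(k): 1:1 2:-1 5:-1 10:1  a_10=0
[q^11] μ(11)=-1,μ(1)=1 ⇒ 0
n=12: 12·1 6·2 4·3 3·4 2·6 1·12  μ→[0+1+0+(-1)+(-1)+1]=0
d|13:{1,13}  Σμ=1+(-1)=0
d|14:{1,2,7,14}  Σμ=1+(-1)+(-1)+1=0
n=15: 15·1 5·3 3·5 1·15  μ→[1+(-1)+(-1)+1]=0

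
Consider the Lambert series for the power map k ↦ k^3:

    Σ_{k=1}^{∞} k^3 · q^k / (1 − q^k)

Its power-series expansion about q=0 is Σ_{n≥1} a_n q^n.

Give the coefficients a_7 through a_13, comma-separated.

[q^7] f(7)=343,f(1)=1 ⇒ 344
d|8:{1,2,4,8}  Σf=1+8+64+512=585
n=9: 1·9 3·3 9·1  f→[1+27+729]=757
d|10:{1,2,5,10}  Σf=1+8+125+1000=1134
q^11  k|11↦f(k): 11:1331 1:1  a_11=1332
n=12: 12·1 6·2 4·3 3·4 2·6 1·12  f→[1728+216+64+27+8+1]=2044
q^13  k|13↦f(k): 13:2197 1:1  a_13=2198

344, 585, 757, 1134, 1332, 2044, 2198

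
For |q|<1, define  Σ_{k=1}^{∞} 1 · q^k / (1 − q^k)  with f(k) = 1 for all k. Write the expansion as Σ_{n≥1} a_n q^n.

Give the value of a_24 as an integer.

a_24 = 8

n=24: 1·24 2·12 3·8 4·6 6·4 8·3 12·2 24·1  f→[1+1+1+1+1+1+1+1]=8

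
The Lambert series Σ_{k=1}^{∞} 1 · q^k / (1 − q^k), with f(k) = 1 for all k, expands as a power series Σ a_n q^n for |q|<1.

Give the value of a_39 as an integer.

a_39 = 4

q^39  k|39↦f(k): 1:1 3:1 13:1 39:1  a_39=4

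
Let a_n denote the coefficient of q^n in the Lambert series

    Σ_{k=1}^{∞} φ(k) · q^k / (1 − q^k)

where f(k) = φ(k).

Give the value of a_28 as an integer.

n=28: 28·1 14·2 7·4 4·7 2·14 1·28  φ→[12+6+6+2+1+1]=28

a_28 = 28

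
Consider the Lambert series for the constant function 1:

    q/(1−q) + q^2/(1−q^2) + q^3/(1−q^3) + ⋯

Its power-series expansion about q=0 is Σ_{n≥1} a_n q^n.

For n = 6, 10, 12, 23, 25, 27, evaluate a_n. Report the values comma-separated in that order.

4, 4, 6, 2, 3, 4

[q^6] f(1)=1,f(2)=1,f(3)=1,f(6)=1 ⇒ 4
d|10:{1,2,5,10}  Σf=1+1+1+1=4
d|12:{12,6,4,3,2,1}  Σf=1+1+1+1+1+1=6
d|23:{23,1}  Σf=1+1=2
[q^25] f(1)=1,f(5)=1,f(25)=1 ⇒ 3
[q^27] f(27)=1,f(9)=1,f(3)=1,f(1)=1 ⇒ 4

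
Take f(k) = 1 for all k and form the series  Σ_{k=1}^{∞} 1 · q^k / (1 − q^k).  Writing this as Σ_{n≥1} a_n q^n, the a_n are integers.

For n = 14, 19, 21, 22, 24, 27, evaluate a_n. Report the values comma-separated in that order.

4, 2, 4, 4, 8, 4

[q^14] f(14)=1,f(7)=1,f(2)=1,f(1)=1 ⇒ 4
n=19: 1·19 19·1  f→[1+1]=2
n=21: 21·1 7·3 3·7 1·21  f→[1+1+1+1]=4
[q^22] f(22)=1,f(11)=1,f(2)=1,f(1)=1 ⇒ 4
n=24: 1·24 2·12 3·8 4·6 6·4 8·3 12·2 24·1  f→[1+1+1+1+1+1+1+1]=8
d|27:{27,9,3,1}  Σf=1+1+1+1=4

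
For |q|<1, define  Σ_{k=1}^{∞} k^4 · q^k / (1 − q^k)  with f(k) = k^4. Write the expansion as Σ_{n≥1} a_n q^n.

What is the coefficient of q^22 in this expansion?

d|22:{1,2,11,22}  Σf=1+16+14641+234256=248914

a_22 = 248914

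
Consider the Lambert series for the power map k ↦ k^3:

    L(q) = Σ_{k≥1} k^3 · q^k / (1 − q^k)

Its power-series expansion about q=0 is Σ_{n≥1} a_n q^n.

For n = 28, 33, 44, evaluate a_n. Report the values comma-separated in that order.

q^28  k|28↦f(k): 28:21952 14:2744 7:343 4:64 2:8 1:1  a_28=25112
d|33:{33,11,3,1}  Σf=35937+1331+27+1=37296
[q^44] f(44)=85184,f(22)=10648,f(11)=1331,f(4)=64,f(2)=8,f(1)=1 ⇒ 97236

25112, 37296, 97236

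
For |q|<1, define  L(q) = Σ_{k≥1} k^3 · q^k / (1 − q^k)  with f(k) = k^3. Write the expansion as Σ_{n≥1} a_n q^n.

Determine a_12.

q^12  k|12↦f(k): 1:1 2:8 3:27 4:64 6:216 12:1728  a_12=2044

a_12 = 2044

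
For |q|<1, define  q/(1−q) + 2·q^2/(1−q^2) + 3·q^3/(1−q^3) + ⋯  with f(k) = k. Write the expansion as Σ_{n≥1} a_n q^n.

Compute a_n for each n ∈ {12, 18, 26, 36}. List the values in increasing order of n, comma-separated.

[q^12] f(1)=1,f(2)=2,f(3)=3,f(4)=4,f(6)=6,f(12)=12 ⇒ 28
d|18:{18,9,6,3,2,1}  Σf=18+9+6+3+2+1=39
[q^26] f(26)=26,f(13)=13,f(2)=2,f(1)=1 ⇒ 42
q^36  k|36↦f(k): 1:1 2:2 3:3 4:4 6:6 9:9 12:12 18:18 36:36  a_36=91

28, 39, 42, 91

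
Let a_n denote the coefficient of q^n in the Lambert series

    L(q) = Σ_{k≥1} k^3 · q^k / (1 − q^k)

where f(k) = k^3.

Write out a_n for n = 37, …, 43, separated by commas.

50654, 61740, 61544, 73710, 68922, 86688, 79508

q^37  k|37↦f(k): 37:50653 1:1  a_37=50654
n=38: 38·1 19·2 2·19 1·38  f→[54872+6859+8+1]=61740
n=39: 1·39 3·13 13·3 39·1  f→[1+27+2197+59319]=61544
n=40: 40·1 20·2 10·4 8·5 5·8 4·10 2·20 1·40  f→[64000+8000+1000+512+125+64+8+1]=73710
d|41:{41,1}  Σf=68921+1=68922
q^42  k|42↦f(k): 1:1 2:8 3:27 6:216 7:343 14:2744 21:9261 42:74088  a_42=86688
q^43  k|43↦f(k): 1:1 43:79507  a_43=79508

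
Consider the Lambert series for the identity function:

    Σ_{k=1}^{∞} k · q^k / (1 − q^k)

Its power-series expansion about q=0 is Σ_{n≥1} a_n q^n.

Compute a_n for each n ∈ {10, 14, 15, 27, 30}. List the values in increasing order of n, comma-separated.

18, 24, 24, 40, 72

[q^10] f(1)=1,f(2)=2,f(5)=5,f(10)=10 ⇒ 18
n=14: 1·14 2·7 7·2 14·1  f→[1+2+7+14]=24
q^15  k|15↦f(k): 1:1 3:3 5:5 15:15  a_15=24
d|27:{27,9,3,1}  Σf=27+9+3+1=40
d|30:{1,2,3,5,6,10,15,30}  Σf=1+2+3+5+6+10+15+30=72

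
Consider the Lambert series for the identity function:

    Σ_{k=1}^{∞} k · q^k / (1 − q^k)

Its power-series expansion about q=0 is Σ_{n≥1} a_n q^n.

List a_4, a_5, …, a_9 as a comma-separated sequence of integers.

7, 6, 12, 8, 15, 13

n=4: 4·1 2·2 1·4  f→[4+2+1]=7
n=5: 5·1 1·5  f→[5+1]=6
[q^6] f(6)=6,f(3)=3,f(2)=2,f(1)=1 ⇒ 12
q^7  k|7↦f(k): 1:1 7:7  a_7=8
n=8: 8·1 4·2 2·4 1·8  f→[8+4+2+1]=15
d|9:{1,3,9}  Σf=1+3+9=13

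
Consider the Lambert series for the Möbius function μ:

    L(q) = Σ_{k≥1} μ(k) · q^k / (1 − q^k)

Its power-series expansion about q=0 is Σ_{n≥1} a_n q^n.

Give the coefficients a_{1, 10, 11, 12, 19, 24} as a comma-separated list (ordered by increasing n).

1, 0, 0, 0, 0, 0

d|1:{1}  Σμ=1=1
[q^10] μ(1)=1,μ(2)=-1,μ(5)=-1,μ(10)=1 ⇒ 0
[q^11] μ(11)=-1,μ(1)=1 ⇒ 0
q^12  k|12↦μ(k): 1:1 2:-1 3:-1 4:0 6:1 12:0  a_12=0
n=19: 1·19 19·1  μ→[1+(-1)]=0
d|24:{24,12,8,6,4,3,2,1}  Σμ=0+0+0+1+0+(-1)+(-1)+1=0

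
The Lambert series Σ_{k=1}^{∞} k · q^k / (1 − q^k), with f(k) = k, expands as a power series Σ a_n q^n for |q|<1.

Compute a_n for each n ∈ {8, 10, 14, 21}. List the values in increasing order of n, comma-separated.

q^8  k|8↦f(k): 8:8 4:4 2:2 1:1  a_8=15
n=10: 1·10 2·5 5·2 10·1  f→[1+2+5+10]=18
n=14: 14·1 7·2 2·7 1·14  f→[14+7+2+1]=24
d|21:{21,7,3,1}  Σf=21+7+3+1=32

15, 18, 24, 32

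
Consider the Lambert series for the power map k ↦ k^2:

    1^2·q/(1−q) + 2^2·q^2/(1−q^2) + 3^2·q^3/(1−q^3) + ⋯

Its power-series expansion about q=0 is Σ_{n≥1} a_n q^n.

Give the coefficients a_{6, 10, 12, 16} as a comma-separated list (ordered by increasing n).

d|6:{6,3,2,1}  Σf=36+9+4+1=50
q^10  k|10↦f(k): 10:100 5:25 2:4 1:1  a_10=130
[q^12] f(12)=144,f(6)=36,f(4)=16,f(3)=9,f(2)=4,f(1)=1 ⇒ 210
[q^16] f(16)=256,f(8)=64,f(4)=16,f(2)=4,f(1)=1 ⇒ 341

50, 130, 210, 341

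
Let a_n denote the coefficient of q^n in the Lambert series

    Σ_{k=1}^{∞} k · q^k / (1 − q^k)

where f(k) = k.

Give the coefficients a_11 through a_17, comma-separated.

d|11:{1,11}  Σf=1+11=12
[q^12] f(1)=1,f(2)=2,f(3)=3,f(4)=4,f(6)=6,f(12)=12 ⇒ 28
n=13: 1·13 13·1  f→[1+13]=14
[q^14] f(14)=14,f(7)=7,f(2)=2,f(1)=1 ⇒ 24
[q^15] f(15)=15,f(5)=5,f(3)=3,f(1)=1 ⇒ 24
n=16: 16·1 8·2 4·4 2·8 1·16  f→[16+8+4+2+1]=31
q^17  k|17↦f(k): 1:1 17:17  a_17=18

12, 28, 14, 24, 24, 31, 18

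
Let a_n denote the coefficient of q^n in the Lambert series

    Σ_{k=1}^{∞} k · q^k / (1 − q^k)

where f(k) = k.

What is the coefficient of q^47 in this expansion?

n=47: 1·47 47·1  f→[1+47]=48

a_47 = 48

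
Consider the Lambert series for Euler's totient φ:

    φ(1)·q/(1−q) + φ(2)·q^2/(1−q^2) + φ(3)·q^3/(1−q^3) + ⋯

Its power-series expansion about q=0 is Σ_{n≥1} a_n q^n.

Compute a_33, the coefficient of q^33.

n=33: 1·33 3·11 11·3 33·1  φ→[1+2+10+20]=33

a_33 = 33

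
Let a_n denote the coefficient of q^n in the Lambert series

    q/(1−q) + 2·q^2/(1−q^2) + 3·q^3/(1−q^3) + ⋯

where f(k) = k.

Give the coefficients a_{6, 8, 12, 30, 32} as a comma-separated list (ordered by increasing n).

12, 15, 28, 72, 63

d|6:{6,3,2,1}  Σf=6+3+2+1=12
d|8:{1,2,4,8}  Σf=1+2+4+8=15
q^12  k|12↦f(k): 1:1 2:2 3:3 4:4 6:6 12:12  a_12=28
n=30: 1·30 2·15 3·10 5·6 6·5 10·3 15·2 30·1  f→[1+2+3+5+6+10+15+30]=72
q^32  k|32↦f(k): 32:32 16:16 8:8 4:4 2:2 1:1  a_32=63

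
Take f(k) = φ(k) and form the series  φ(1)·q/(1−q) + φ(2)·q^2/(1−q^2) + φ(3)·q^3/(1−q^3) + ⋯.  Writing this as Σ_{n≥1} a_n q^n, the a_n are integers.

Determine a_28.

n=28: 1·28 2·14 4·7 7·4 14·2 28·1  φ→[1+1+2+6+6+12]=28

a_28 = 28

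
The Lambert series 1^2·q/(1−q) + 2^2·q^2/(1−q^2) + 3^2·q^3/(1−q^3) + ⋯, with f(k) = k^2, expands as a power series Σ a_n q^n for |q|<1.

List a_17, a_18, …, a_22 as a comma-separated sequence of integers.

290, 455, 362, 546, 500, 610

[q^17] f(17)=289,f(1)=1 ⇒ 290
d|18:{18,9,6,3,2,1}  Σf=324+81+36+9+4+1=455
[q^19] f(19)=361,f(1)=1 ⇒ 362
[q^20] f(1)=1,f(2)=4,f(4)=16,f(5)=25,f(10)=100,f(20)=400 ⇒ 546
q^21  k|21↦f(k): 21:441 7:49 3:9 1:1  a_21=500
q^22  k|22↦f(k): 22:484 11:121 2:4 1:1  a_22=610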